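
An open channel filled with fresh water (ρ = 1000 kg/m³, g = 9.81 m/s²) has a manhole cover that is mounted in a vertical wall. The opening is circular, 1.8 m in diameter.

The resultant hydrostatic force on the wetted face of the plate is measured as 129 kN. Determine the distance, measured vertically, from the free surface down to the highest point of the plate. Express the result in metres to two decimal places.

γ = ρg = 1000 × 9.81 = 9810 N/m³ = 9.81 kN/m³.
A = π(0.9)² = 2.54469 m².
From F = γ·h_c·A, the centroid depth is h_c = 129/(9.81 × 2.54469) = 5.16756 m.
The centroid is at the centre, 0.9 m below the top of the plate, so the highest point sits at h_top = 5.16756 − 0.9 = 4.26756 m below the surface.

d_top ≈ 4.27 m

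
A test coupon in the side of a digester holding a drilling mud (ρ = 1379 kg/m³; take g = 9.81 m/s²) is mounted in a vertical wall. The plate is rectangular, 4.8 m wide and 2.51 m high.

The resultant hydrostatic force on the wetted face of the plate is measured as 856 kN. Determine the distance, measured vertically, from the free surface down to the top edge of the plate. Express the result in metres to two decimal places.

γ = ρg = 1379 × 9.81 / 1000 = 13.52799 kN/m³.
A = 4.8 × 2.51 = 12.048 m².
From F = γ·h_c·A, the centroid depth is h_c = 856/(13.52799 × 12.048) = 5.25201 m.
The centroid lies 2.51/2 = 1.255 m below the top edge, so the top edge sits at h_top = 5.25201 − 1.255 = 3.99701 m below the surface.

d_top ≈ 4.00 m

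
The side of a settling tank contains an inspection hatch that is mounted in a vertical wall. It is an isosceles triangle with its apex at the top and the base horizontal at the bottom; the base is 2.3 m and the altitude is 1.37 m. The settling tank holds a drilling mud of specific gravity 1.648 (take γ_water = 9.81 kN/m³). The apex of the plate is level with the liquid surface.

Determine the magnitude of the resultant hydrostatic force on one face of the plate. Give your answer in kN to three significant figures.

F ≈ 23.3 kN

γ = 1.648 × 9.81 = 16.16688 kN/m³.
With the apex up, the centroid sits 2h/3 = 2 × 1.37/3 = 0.913333 m below the apex, so the centroid depth is h_c = 0.913333 m.
A = ½ × 2.3 × 1.37 = 1.5755 m².
Resultant F = γ·h_c·A = 16.16688 × 0.913333 × 1.5755 = 23.2634 kN.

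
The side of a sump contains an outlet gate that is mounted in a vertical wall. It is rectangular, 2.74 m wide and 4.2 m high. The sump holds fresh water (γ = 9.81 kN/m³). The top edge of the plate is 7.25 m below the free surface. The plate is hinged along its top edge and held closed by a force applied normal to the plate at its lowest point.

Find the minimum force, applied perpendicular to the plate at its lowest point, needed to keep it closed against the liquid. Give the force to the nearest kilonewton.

P ≈ 567 kN

γ = 9.81 kN/m³.
The centroid lies 4.2/2 = 2.1 m below the top edge, so the centroid depth is h_c = 7.25 + 2.1 = 9.35 m.
A = 2.74 × 4.2 = 11.508 m².
Resultant F = γ·h_c·A = 9.81 × 9.35 × 11.508 = 1055.55 kN.
I_c = b·h³/12 = 2.74 × 4.2³/12 = 16.9168 m⁴.
Centre of pressure: y_p = y_c + I_c/(y_c·A) = 9.35 + 16.9168/(9.35 × 11.508) = 9.35 + 0.15722 = 9.50722 m along the plane.
The resultant acts 2.1 + 0.15722 = 2.25722 m (along the plate) below the hinge at the top edge, so the moment about the hinge is M = F × 2.25722 = 1055.55 × 2.25722 = 2382.61 kN·m.
A normal force at the bottom, 4.2 m from the hinge, must supply this moment: P = 2382.61/4.2 = 567.288 kN.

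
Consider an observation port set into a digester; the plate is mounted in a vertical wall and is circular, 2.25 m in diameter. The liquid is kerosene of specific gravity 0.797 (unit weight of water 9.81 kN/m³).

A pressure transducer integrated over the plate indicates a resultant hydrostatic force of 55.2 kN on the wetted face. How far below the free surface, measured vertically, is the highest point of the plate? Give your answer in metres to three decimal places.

d_top ≈ 0.651 m

γ = 0.797 × 9.81 = 7.81857 kN/m³.
A = π(1.125)² = 3.97608 m².
From F = γ·h_c·A, the centroid depth is h_c = 55.2/(7.81857 × 3.97608) = 1.77565 m.
The centroid is at the centre, 1.125 m below the top of the plate, so the highest point sits at h_top = 1.77565 − 1.125 = 0.65065 m below the surface.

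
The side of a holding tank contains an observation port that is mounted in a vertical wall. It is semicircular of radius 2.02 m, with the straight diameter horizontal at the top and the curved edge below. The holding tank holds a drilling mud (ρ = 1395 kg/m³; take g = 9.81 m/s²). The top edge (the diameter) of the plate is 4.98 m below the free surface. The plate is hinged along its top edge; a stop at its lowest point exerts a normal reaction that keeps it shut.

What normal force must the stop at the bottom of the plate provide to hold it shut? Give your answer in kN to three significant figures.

P ≈ 230 kN

γ = ρg = 1395 × 9.81 / 1000 = 13.68495 kN/m³.
The centroid of a semicircle lies 4r/(3π) = 0.857315 m from the diameter, here below the top edge, so the centroid depth is h_c = 4.98 + 0.857315 = 5.83732 m.
A = πr²/2 = π × 2.02²/2 = 6.40948 m².
Resultant F = γ·h_c·A = 13.68495 × 5.83732 × 6.40948 = 512.011 kN.
I_c = (π/8 − 8/(9π))·r⁴ = 0.109757 × 2.02⁴ = 1.82742 m⁴.
Centre of pressure: y_p = y_c + I_c/(y_c·A) = 5.83732 + 1.82742/(5.83732 × 6.40948) = 5.83732 + 0.048843 = 5.88616 m along the plane.
The resultant acts 0.857315 + 0.048843 = 0.906158 m (along the plate) below the hinge at the top edge, so the moment about the hinge is M = F × 0.906158 = 512.011 × 0.906158 = 463.963 kN·m.
A normal force at the bottom, 2.02 m from the hinge, must supply this moment: P = 463.963/2.02 = 229.685 kN.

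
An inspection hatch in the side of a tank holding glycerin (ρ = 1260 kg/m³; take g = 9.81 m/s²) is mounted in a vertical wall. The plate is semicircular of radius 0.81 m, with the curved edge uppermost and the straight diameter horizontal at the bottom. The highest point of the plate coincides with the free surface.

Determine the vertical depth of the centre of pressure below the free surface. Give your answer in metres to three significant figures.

γ = ρg = 1260 × 9.81 / 1000 = 12.3606 kN/m³.
The centroid lies 4r/(3π) = 0.343775 m above the diameter, so r − 4r/(3π) = 0.81 − 0.343775 = 0.466225 m below the topmost point, so the centroid depth is h_c = 0.466225 m.
A = πr²/2 = π × 0.81²/2 = 1.0306 m².
Resultant F = γ·h_c·A = 12.3606 × 0.466225 × 1.0306 = 5.93916 kN.
I_c = (π/8 − 8/(9π))·r⁴ = 0.109757 × 0.81⁴ = 0.0472468 m⁴.
Centre of pressure: y_p = y_c + I_c/(y_c·A) = 0.466225 + 0.0472468/(0.466225 × 1.0306) = 0.466225 + 0.0983302 = 0.564555 m along the plane.

h_p = 0.565 m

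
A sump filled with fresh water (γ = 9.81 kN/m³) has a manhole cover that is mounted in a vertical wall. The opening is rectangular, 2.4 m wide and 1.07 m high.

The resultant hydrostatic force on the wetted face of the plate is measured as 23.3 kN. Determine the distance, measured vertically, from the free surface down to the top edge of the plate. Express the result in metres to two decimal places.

d_top ≈ 0.39 m

γ = 9.81 kN/m³.
A = 2.4 × 1.07 = 2.568 m².
From F = γ·h_c·A, the centroid depth is h_c = 23.3/(9.81 × 2.568) = 0.924894 m.
The centroid lies 1.07/2 = 0.535 m below the top edge, so the top edge sits at h_top = 0.924894 − 0.535 = 0.389894 m below the surface.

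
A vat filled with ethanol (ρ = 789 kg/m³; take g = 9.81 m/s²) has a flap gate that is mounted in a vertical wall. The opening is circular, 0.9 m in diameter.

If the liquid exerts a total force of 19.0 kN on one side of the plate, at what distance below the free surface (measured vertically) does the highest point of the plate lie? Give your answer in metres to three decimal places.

γ = ρg = 789 × 9.81 / 1000 = 7.74009 kN/m³.
A = π(0.45)² = 0.636173 m².
From F = γ·h_c·A, the centroid depth is h_c = 19.0/(7.74009 × 0.636173) = 3.85862 m.
The centroid is at the centre, 0.45 m below the top of the plate, so the highest point sits at h_top = 3.85862 − 0.45 = 3.40862 m below the surface.

d_top ≈ 3.409 m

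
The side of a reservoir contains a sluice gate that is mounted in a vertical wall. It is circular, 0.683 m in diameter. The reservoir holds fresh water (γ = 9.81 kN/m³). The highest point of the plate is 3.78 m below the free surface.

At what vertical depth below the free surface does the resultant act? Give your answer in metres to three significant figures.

γ = 9.81 kN/m³.
The centroid is at the centre, 0.3415 m below the top of the plate, so the centroid depth is h_c = 3.78 + 0.3415 = 4.1215 m.
A = π(0.3415)² = 0.36638 m².
Resultant F = γ·h_c·A = 9.81 × 4.1215 × 0.36638 = 14.8134 kN.
I_c = πr⁴/4 = π × 0.3415⁴/4 = 0.010682 m⁴.
Centre of pressure: y_p = y_c + I_c/(y_c·A) = 4.1215 + 0.010682/(4.1215 × 0.36638) = 4.1215 + 0.00707401 = 4.12857 m along the plane.

h_p = 4.13 m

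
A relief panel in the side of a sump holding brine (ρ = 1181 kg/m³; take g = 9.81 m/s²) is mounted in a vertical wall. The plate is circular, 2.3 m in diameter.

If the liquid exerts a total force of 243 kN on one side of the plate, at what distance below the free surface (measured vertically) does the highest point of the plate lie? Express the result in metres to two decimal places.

d_top ≈ 3.90 m

γ = ρg = 1181 × 9.81 / 1000 = 11.58561 kN/m³.
A = π(1.15)² = 4.15476 m².
From F = γ·h_c·A, the centroid depth is h_c = 243/(11.58561 × 4.15476) = 5.04826 m.
The centroid is at the centre, 1.15 m below the top of the plate, so the highest point sits at h_top = 5.04826 − 1.15 = 3.89826 m below the surface.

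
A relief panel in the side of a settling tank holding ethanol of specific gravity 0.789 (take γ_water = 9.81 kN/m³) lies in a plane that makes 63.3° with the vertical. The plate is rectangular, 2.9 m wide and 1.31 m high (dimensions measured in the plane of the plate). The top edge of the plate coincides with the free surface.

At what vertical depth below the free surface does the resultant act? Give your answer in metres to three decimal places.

h_p = 0.392 m

γ = 0.789 × 9.81 = 7.74009 kN/m³.
The plate makes 63.3° with the vertical, i.e. θ = 90° − 63.3° = 26.7° to the horizontal. Measuring y along the incline from the free-surface line, vertical depth h = y·sinθ with sinθ = 0.449319.
The centroid lies 1.31/2 = 0.655 m below the top edge, so y_c = 0.655 m and h_c = 0.655 × 0.449319 = 0.294304 m.
A = 2.9 × 1.31 = 3.799 m².
Resultant F = γ·h_c·A = 7.74009 × 0.294304 × 3.799 = 8.65389 kN.
I_c = b·h³/12 = 2.9 × 1.31³/12 = 0.543289 m⁴.
Centre of pressure: y_p = y_c + I_c/(y_c·A) = 0.655 + 0.543289/(0.655 × 3.799) = 0.655 + 0.218333 = 0.873333 m along the plane.
Vertically, h_p = y_p·sinθ = 0.873333 × 0.449319 = 0.392405 m.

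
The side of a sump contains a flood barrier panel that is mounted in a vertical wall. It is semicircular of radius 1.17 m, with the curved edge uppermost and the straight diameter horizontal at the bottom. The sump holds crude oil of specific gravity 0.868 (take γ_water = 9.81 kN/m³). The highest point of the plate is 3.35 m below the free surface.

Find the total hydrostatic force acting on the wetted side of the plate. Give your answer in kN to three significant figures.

γ = 0.868 × 9.81 = 8.51508 kN/m³.
The centroid lies 4r/(3π) = 0.496563 m above the diameter, so r − 4r/(3π) = 1.17 − 0.496563 = 0.673437 m below the topmost point, so the centroid depth is h_c = 3.35 + 0.673437 = 4.02344 m.
A = πr²/2 = π × 1.17²/2 = 2.15026 m².
Resultant F = γ·h_c·A = 8.51508 × 4.02344 × 2.15026 = 73.6677 kN.

F ≈ 73.7 kN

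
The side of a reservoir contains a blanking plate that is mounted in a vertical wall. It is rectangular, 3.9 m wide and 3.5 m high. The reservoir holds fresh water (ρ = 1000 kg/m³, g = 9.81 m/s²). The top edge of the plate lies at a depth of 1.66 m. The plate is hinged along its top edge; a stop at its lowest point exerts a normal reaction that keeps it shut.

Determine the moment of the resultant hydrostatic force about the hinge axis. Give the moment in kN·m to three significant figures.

γ = ρg = 1000 × 9.81 = 9810 N/m³ = 9.81 kN/m³.
The centroid lies 3.5/2 = 1.75 m below the top edge, so the centroid depth is h_c = 1.66 + 1.75 = 3.41 m.
A = 3.9 × 3.5 = 13.65 m².
Resultant F = γ·h_c·A = 9.81 × 3.41 × 13.65 = 456.621 kN.
I_c = b·h³/12 = 3.9 × 3.5³/12 = 13.9344 m⁴.
Centre of pressure: y_p = y_c + I_c/(y_c·A) = 3.41 + 13.9344/(3.41 × 13.65) = 3.41 + 0.299365 = 3.70937 m along the plane.
The resultant acts 1.75 + 0.299365 = 2.04936 m (along the plate) below the hinge at the top edge, so the moment about the hinge is M = F × 2.04936 = 456.621 × 2.04936 = 935.781 kN·m.

M ≈ 936 kN·m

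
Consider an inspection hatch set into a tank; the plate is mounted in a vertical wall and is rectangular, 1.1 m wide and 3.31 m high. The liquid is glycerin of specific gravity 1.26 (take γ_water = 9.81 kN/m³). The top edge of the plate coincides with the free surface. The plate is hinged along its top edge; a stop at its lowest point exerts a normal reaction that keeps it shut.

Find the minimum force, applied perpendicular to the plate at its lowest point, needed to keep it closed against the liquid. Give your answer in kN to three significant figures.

P ≈ 49.7 kN

γ = 1.26 × 9.81 = 12.3606 kN/m³.
The centroid lies 3.31/2 = 1.655 m below the top edge, so the centroid depth is h_c = 1.655 m.
A = 1.1 × 3.31 = 3.641 m².
Resultant F = γ·h_c·A = 12.3606 × 1.655 × 3.641 = 74.4832 kN.
I_c = b·h³/12 = 1.1 × 3.31³/12 = 3.32426 m⁴.
Centre of pressure: y_p = y_c + I_c/(y_c·A) = 1.655 + 3.32426/(1.655 × 3.641) = 1.655 + 0.551666 = 2.20667 m along the plane.
The resultant acts 1.655 + 0.551666 = 2.20667 m (along the plate) below the hinge at the top edge, so the moment about the hinge is M = F × 2.20667 = 74.4832 × 2.20667 = 164.36 kN·m.
A normal force at the bottom, 3.31 m from the hinge, must supply this moment: P = 164.36/3.31 = 49.6556 kN.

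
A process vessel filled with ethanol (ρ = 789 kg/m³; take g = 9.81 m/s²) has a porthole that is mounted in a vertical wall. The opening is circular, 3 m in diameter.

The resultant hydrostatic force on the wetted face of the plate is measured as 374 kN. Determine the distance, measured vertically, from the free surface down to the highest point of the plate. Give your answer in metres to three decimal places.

γ = ρg = 789 × 9.81 / 1000 = 7.74009 kN/m³.
A = π(1.5)² = 7.06858 m².
From F = γ·h_c·A, the centroid depth is h_c = 374/(7.74009 × 7.06858) = 6.83586 m.
The centroid is at the centre, 1.5 m below the top of the plate, so the highest point sits at h_top = 6.83586 − 1.5 = 5.33586 m below the surface.

d_top ≈ 5.336 m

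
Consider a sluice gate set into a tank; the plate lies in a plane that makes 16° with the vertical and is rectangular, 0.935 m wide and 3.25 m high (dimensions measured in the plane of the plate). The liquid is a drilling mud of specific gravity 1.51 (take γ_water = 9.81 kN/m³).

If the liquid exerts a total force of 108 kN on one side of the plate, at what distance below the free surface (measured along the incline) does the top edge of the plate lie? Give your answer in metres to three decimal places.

γ = 1.51 × 9.81 = 14.8131 kN/m³.
A = 0.935 × 3.25 = 3.03875 m².
From F = γ·h_c·A, the centroid depth is h_c = 108/(14.8131 × 3.03875) = 2.39929 m.
The plate makes 16° with the vertical, i.e. θ = 90° − 16° = 74° to the horizontal. Measuring y along the incline from the free-surface line, vertical depth h = y·sinθ with sinθ = 0.961262.
Along the incline, y_c = h_c/sinθ = 2.39929/0.961262 = 2.49598 m.
The centroid lies 3.25/2 = 1.625 m below the top edge, so the top edge sits at y_top = 2.49598 − 1.625 = 0.87098 m along the incline.

y_top ≈ 0.871 m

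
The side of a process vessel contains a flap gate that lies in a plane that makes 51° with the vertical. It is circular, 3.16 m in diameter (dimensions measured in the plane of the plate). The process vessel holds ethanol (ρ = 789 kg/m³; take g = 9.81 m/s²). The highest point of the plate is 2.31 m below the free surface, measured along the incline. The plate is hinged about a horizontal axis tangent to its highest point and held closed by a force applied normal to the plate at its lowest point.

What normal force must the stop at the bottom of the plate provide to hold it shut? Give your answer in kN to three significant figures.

γ = ρg = 789 × 9.81 / 1000 = 7.74009 kN/m³.
The plate makes 51° with the vertical, i.e. θ = 90° − 51° = 39° to the horizontal. Measuring y along the incline from the free-surface line, vertical depth h = y·sinθ with sinθ = 0.629320.
The centroid is at the centre, 1.58 m below the top of the plate, so y_c = 2.31 + 1.58 = 3.89 m and h_c = 3.89 × 0.629320 = 2.44805 m.
A = π(1.58)² = 7.84267 m².
Resultant F = γ·h_c·A = 7.74009 × 2.44805 × 7.84267 = 148.604 kN.
I_c = πr⁴/4 = π × 1.58⁴/4 = 4.89461 m⁴.
Centre of pressure: y_p = y_c + I_c/(y_c·A) = 3.89 + 4.89461/(3.89 × 7.84267) = 3.89 + 0.160437 = 4.05044 m along the plane.
The resultant acts 1.58 + 0.160437 = 1.74044 m (along the plate) below the hinge at the top edge, so the moment about the hinge is M = F × 1.74044 = 148.604 × 1.74044 = 258.636 kN·m.
A normal force at the bottom, 3.16 m from the hinge, must supply this moment: P = 258.636/3.16 = 81.8468 kN.

P ≈ 81.8 kN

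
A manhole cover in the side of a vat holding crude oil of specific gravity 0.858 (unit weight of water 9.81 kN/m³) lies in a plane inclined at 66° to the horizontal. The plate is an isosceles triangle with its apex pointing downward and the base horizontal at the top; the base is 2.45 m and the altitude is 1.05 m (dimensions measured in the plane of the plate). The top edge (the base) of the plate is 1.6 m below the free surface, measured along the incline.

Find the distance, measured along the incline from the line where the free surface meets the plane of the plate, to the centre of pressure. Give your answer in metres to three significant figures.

y_p = 1.98 m

γ = 0.858 × 9.81 = 8.41698 kN/m³.
Let θ = 66° be the plate's angle to the horizontal; measure y along the incline from where the plane meets the free surface. Vertical depth h = y·sinθ with sinθ = 0.913545.
With the apex down, the centroid sits h/3 = 1.05/3 = 0.35 m below the base (the top edge), so y_c = 1.6 + 0.35 = 1.95 m and h_c = 1.95 × 0.913545 = 1.78141 m.
A = ½ × 2.45 × 1.05 = 1.28625 m².
Resultant F = γ·h_c·A = 8.41698 × 1.78141 × 1.28625 = 19.2862 kN.
I_c = b·h³/36 = 2.45 × 1.05³/36 = 0.0787828 m⁴.
Centre of pressure: y_p = y_c + I_c/(y_c·A) = 1.95 + 0.0787828/(1.95 × 1.28625) = 1.95 + 0.0314103 = 1.98141 m along the plane.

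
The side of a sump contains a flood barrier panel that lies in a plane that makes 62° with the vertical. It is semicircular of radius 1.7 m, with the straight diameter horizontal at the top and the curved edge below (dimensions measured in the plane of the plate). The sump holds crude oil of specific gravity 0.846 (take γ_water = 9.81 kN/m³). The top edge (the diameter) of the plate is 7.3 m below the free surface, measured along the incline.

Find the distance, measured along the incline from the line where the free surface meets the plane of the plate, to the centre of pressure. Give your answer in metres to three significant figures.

y_p = 8.05 m

γ = 0.846 × 9.81 = 8.29926 kN/m³.
The plate makes 62° with the vertical, i.e. θ = 90° − 62° = 28° to the horizontal. Measuring y along the incline from the free-surface line, vertical depth h = y·sinθ with sinθ = 0.469472.
The centroid of a semicircle lies 4r/(3π) = 0.721502 m from the diameter, here below the top edge, so y_c = 7.3 + 0.721502 = 8.0215 m and h_c = 8.0215 × 0.469472 = 3.76587 m.
A = πr²/2 = π × 1.7²/2 = 4.5396 m².
Resultant F = γ·h_c·A = 8.29926 × 3.76587 × 4.5396 = 141.88 kN.
I_c = (π/8 − 8/(9π))·r⁴ = 0.109757 × 1.7⁴ = 0.916701 m⁴.
Centre of pressure: y_p = y_c + I_c/(y_c·A) = 8.0215 + 0.916701/(8.0215 × 4.5396) = 8.0215 + 0.0251741 = 8.04667 m along the plane.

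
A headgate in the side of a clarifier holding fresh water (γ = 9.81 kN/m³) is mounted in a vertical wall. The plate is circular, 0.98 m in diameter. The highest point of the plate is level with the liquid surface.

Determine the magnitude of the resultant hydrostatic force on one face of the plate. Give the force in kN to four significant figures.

F ≈ 3.626 kN

γ = 9.81 kN/m³.
The centroid is at the centre, 0.49 m below the top of the plate, so the centroid depth is h_c = 0.49 m.
A = π(0.49)² = 0.754296 m².
Resultant F = γ·h_c·A = 9.81 × 0.49 × 0.754296 = 3.62583 kN.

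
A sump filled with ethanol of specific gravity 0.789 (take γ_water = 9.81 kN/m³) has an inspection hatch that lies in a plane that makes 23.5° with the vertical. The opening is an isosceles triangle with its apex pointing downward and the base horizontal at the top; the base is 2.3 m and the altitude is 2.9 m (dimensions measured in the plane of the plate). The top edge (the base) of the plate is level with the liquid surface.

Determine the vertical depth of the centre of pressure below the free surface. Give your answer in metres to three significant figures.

γ = 0.789 × 9.81 = 7.74009 kN/m³.
The plate makes 23.5° with the vertical, i.e. θ = 90° − 23.5° = 66.5° to the horizontal. Measuring y along the incline from the free-surface line, vertical depth h = y·sinθ with sinθ = 0.917060.
With the apex down, the centroid sits h/3 = 2.9/3 = 0.966667 m below the base (the top edge), so y_c = 0.966667 m and h_c = 0.966667 × 0.917060 = 0.886492 m.
A = ½ × 2.3 × 2.9 = 3.335 m².
Resultant F = γ·h_c·A = 7.74009 × 0.886492 × 3.335 = 22.8832 kN.
I_c = b·h³/36 = 2.3 × 2.9³/36 = 1.55819 m⁴.
Centre of pressure: y_p = y_c + I_c/(y_c·A) = 0.966667 + 1.55819/(0.966667 × 3.335) = 0.966667 + 0.483334 = 1.45 m along the plane.
Vertically, h_p = y_p·sinθ = 1.45 × 0.917060 = 1.32974 m.

h_p = 1.33 m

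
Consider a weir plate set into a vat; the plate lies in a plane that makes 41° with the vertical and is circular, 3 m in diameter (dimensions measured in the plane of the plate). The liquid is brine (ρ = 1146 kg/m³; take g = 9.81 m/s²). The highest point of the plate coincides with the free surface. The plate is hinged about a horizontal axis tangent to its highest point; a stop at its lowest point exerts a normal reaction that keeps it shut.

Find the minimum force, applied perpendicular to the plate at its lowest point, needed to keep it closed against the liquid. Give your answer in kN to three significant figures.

P ≈ 56.2 kN

γ = ρg = 1146 × 9.81 / 1000 = 11.24226 kN/m³.
The plate makes 41° with the vertical, i.e. θ = 90° − 41° = 49° to the horizontal. Measuring y along the incline from the free-surface line, vertical depth h = y·sinθ with sinθ = 0.754710.
The centroid is at the centre, 1.5 m below the top of the plate, so y_c = 1.5 m and h_c = 1.5 × 0.754710 = 1.13206 m.
A = π(1.5)² = 7.06858 m².
Resultant F = γ·h_c·A = 11.24226 × 1.13206 × 7.06858 = 89.9612 kN.
I_c = πr⁴/4 = π × 1.5⁴/4 = 3.97608 m⁴.
Centre of pressure: y_p = y_c + I_c/(y_c·A) = 1.5 + 3.97608/(1.5 × 7.06858) = 1.5 + 0.375 = 1.875 m along the plane.
The resultant acts 1.5 + 0.375 = 1.875 m (along the plate) below the hinge at the top edge, so the moment about the hinge is M = F × 1.875 = 89.9612 × 1.875 = 168.677 kN·m.
A normal force at the bottom, 3 m from the hinge, must supply this moment: P = 168.677/3 = 56.2257 kN.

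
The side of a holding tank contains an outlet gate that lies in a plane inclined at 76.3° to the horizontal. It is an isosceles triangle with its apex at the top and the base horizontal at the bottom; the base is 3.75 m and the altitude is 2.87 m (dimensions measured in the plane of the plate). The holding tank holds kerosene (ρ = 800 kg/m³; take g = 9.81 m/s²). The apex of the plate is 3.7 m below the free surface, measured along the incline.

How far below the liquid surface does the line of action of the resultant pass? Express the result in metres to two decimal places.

γ = ρg = 800 × 9.81 / 1000 = 7.848 kN/m³.
Let θ = 76.3° be the plate's angle to the horizontal; measure y along the incline from where the plane meets the free surface. Vertical depth h = y·sinθ with sinθ = 0.971549.
With the apex up, the centroid sits 2h/3 = 2 × 2.87/3 = 1.91333 m below the apex, so y_c = 3.7 + 1.91333 = 5.61333 m and h_c = 5.61333 × 0.971549 = 5.45363 m.
A = ½ × 3.75 × 2.87 = 5.38125 m².
Resultant F = γ·h_c·A = 7.848 × 5.45363 × 5.38125 = 230.318 kN.
I_c = b·h³/36 = 3.75 × 2.87³/36 = 2.46249 m⁴.
Centre of pressure: y_p = y_c + I_c/(y_c·A) = 5.61333 + 2.46249/(5.61333 × 5.38125) = 5.61333 + 0.0815212 = 5.69485 m along the plane.
Vertically, h_p = y_p·sinθ = 5.69485 × 0.971549 = 5.53283 m.

h_p = 5.53 m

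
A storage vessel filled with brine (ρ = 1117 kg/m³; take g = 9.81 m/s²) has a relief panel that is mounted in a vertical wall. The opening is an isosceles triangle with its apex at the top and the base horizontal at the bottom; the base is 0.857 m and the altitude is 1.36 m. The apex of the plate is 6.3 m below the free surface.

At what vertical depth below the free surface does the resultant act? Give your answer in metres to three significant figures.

h_p = 7.22 m

γ = ρg = 1117 × 9.81 / 1000 = 10.95777 kN/m³.
With the apex up, the centroid sits 2h/3 = 2 × 1.36/3 = 0.906667 m below the apex, so the centroid depth is h_c = 6.3 + 0.906667 = 7.20667 m.
A = ½ × 0.857 × 1.36 = 0.58276 m².
Resultant F = γ·h_c·A = 10.95777 × 7.20667 × 0.58276 = 46.02 kN.
I_c = b·h³/36 = 0.857 × 1.36³/36 = 0.0598818 m⁴.
Centre of pressure: y_p = y_c + I_c/(y_c·A) = 7.20667 + 0.0598818/(7.20667 × 0.58276) = 7.20667 + 0.0142584 = 7.22093 m along the plane.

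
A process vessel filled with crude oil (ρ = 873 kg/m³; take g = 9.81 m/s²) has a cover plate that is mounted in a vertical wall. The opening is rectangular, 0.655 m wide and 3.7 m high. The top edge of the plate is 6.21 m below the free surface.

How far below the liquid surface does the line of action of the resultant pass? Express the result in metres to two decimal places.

γ = ρg = 873 × 9.81 / 1000 = 8.56413 kN/m³.
The centroid lies 3.7/2 = 1.85 m below the top edge, so the centroid depth is h_c = 6.21 + 1.85 = 8.06 m.
A = 0.655 × 3.7 = 2.4235 m².
Resultant F = γ·h_c·A = 8.56413 × 8.06 × 2.4235 = 167.287 kN.
I_c = b·h³/12 = 0.655 × 3.7³/12 = 2.76481 m⁴.
Centre of pressure: y_p = y_c + I_c/(y_c·A) = 8.06 + 2.76481/(8.06 × 2.4235) = 8.06 + 0.141543 = 8.20154 m along the plane.

h_p = 8.20 m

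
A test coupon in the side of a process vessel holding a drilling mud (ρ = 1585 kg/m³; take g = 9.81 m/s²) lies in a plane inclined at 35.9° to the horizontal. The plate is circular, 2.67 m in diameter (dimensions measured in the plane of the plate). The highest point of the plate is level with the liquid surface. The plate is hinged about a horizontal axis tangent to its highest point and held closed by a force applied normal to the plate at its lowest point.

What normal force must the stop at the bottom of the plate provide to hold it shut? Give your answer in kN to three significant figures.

γ = ρg = 1585 × 9.81 / 1000 = 15.54885 kN/m³.
Let θ = 35.9° be the plate's angle to the horizontal; measure y along the incline from where the plane meets the free surface. Vertical depth h = y·sinθ with sinθ = 0.586372.
The centroid is at the centre, 1.335 m below the top of the plate, so y_c = 1.335 m and h_c = 1.335 × 0.586372 = 0.782807 m.
A = π(1.335)² = 5.59902 m².
Resultant F = γ·h_c·A = 15.54885 × 0.782807 × 5.59902 = 68.1499 kN.
I_c = πr⁴/4 = π × 1.335⁴/4 = 2.49468 m⁴.
Centre of pressure: y_p = y_c + I_c/(y_c·A) = 1.335 + 2.49468/(1.335 × 5.59902) = 1.335 + 0.33375 = 1.66875 m along the plane.
The resultant acts 1.335 + 0.33375 = 1.66875 m (along the plate) below the hinge at the top edge, so the moment about the hinge is M = F × 1.66875 = 68.1499 × 1.66875 = 113.725 kN·m.
A normal force at the bottom, 2.67 m from the hinge, must supply this moment: P = 113.725/2.67 = 42.5936 kN.

P ≈ 42.6 kN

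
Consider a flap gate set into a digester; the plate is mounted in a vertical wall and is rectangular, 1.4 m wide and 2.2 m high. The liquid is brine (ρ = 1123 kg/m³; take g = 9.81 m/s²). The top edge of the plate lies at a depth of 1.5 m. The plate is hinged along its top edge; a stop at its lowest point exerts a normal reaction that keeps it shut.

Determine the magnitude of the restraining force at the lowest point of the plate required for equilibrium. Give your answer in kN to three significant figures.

P ≈ 50.3 kN

γ = ρg = 1123 × 9.81 / 1000 = 11.01663 kN/m³.
The centroid lies 2.2/2 = 1.1 m below the top edge, so the centroid depth is h_c = 1.5 + 1.1 = 2.6 m.
A = 1.4 × 2.2 = 3.08 m².
Resultant F = γ·h_c·A = 11.01663 × 2.6 × 3.08 = 88.2212 kN.
I_c = b·h³/12 = 1.4 × 2.2³/12 = 1.24227 m⁴.
Centre of pressure: y_p = y_c + I_c/(y_c·A) = 2.6 + 1.24227/(2.6 × 3.08) = 2.6 + 0.155129 = 2.75513 m along the plane.
The resultant acts 1.1 + 0.155129 = 1.25513 m (along the plate) below the hinge at the top edge, so the moment about the hinge is M = F × 1.25513 = 88.2212 × 1.25513 = 110.729 kN·m.
A normal force at the bottom, 2.2 m from the hinge, must supply this moment: P = 110.729/2.2 = 50.3314 kN.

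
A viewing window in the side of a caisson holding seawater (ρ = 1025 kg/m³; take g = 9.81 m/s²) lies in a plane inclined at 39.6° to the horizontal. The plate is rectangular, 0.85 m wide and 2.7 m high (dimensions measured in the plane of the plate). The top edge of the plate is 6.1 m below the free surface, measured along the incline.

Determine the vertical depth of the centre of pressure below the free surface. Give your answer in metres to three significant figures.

h_p = 4.80 m

γ = ρg = 1025 × 9.81 / 1000 = 10.05525 kN/m³.
Let θ = 39.6° be the plate's angle to the horizontal; measure y along the incline from where the plane meets the free surface. Vertical depth h = y·sinθ with sinθ = 0.637424.
The centroid lies 2.7/2 = 1.35 m below the top edge, so y_c = 6.1 + 1.35 = 7.45 m and h_c = 7.45 × 0.637424 = 4.74881 m.
A = 0.85 × 2.7 = 2.295 m².
Resultant F = γ·h_c·A = 10.05525 × 4.74881 × 2.295 = 109.587 kN.
I_c = b·h³/12 = 0.85 × 2.7³/12 = 1.39421 m⁴.
Centre of pressure: y_p = y_c + I_c/(y_c·A) = 7.45 + 1.39421/(7.45 × 2.295) = 7.45 + 0.0815435 = 7.53154 m along the plane.
Vertically, h_p = y_p·sinθ = 7.53154 × 0.637424 = 4.80078 m.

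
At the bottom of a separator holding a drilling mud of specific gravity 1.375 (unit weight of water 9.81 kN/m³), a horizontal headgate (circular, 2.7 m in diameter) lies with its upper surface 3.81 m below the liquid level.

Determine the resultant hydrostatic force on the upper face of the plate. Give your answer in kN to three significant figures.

γ = 1.375 × 9.81 = 13.48875 kN/m³.
The plate is horizontal, so pressure is uniform at p = γ·h = 13.48875 × 3.81 = 51.3921 kN/m².
A = π(1.35)² = 5.72555 m².
F = p·A = 51.3921 × 5.72555 = 294.248 kN.

F ≈ 294 kN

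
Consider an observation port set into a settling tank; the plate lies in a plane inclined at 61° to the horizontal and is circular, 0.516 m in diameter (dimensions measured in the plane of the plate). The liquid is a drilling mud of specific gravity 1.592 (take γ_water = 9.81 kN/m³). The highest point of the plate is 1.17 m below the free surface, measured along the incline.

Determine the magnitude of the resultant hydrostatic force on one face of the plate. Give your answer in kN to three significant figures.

F ≈ 4.08 kN

γ = 1.592 × 9.81 = 15.61752 kN/m³.
Let θ = 61° be the plate's angle to the horizontal; measure y along the incline from where the plane meets the free surface. Vertical depth h = y·sinθ with sinθ = 0.874620.
The centroid is at the centre, 0.258 m below the top of the plate, so y_c = 1.17 + 0.258 = 1.428 m and h_c = 1.428 × 0.874620 = 1.24896 m.
A = π(0.258)² = 0.209117 m².
Resultant F = γ·h_c·A = 15.61752 × 1.24896 × 0.209117 = 4.07896 kN.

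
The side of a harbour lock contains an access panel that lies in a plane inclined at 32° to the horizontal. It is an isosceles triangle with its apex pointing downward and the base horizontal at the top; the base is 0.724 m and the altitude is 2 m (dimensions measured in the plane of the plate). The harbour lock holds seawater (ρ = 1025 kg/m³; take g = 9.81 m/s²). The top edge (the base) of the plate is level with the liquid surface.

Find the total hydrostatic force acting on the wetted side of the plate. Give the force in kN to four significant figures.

F ≈ 2.572 kN

γ = ρg = 1025 × 9.81 / 1000 = 10.05525 kN/m³.
Let θ = 32° be the plate's angle to the horizontal; measure y along the incline from where the plane meets the free surface. Vertical depth h = y·sinθ with sinθ = 0.529919.
With the apex down, the centroid sits h/3 = 2/3 = 0.666667 m below the base (the top edge), so y_c = 0.666667 m and h_c = 0.666667 × 0.529919 = 0.35328 m.
A = ½ × 0.724 × 2 = 0.724 m².
Resultant F = γ·h_c·A = 10.05525 × 0.35328 × 0.724 = 2.57188 kN.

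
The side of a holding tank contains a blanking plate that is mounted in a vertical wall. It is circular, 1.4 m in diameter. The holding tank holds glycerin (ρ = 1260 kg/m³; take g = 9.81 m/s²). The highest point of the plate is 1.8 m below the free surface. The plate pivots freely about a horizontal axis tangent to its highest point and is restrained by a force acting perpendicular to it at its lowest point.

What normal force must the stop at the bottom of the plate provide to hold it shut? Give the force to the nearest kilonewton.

γ = ρg = 1260 × 9.81 / 1000 = 12.3606 kN/m³.
The centroid is at the centre, 0.7 m below the top of the plate, so the centroid depth is h_c = 1.8 + 0.7 = 2.5 m.
A = π(0.7)² = 1.53938 m².
Resultant F = γ·h_c·A = 12.3606 × 2.5 × 1.53938 = 47.5692 kN.
I_c = πr⁴/4 = π × 0.7⁴/4 = 0.188574 m⁴.
Centre of pressure: y_p = y_c + I_c/(y_c·A) = 2.5 + 0.188574/(2.5 × 1.53938) = 2.5 + 0.049 = 2.549 m along the plane.
The resultant acts 0.7 + 0.049 = 0.749 m (along the plate) below the hinge at the top edge, so the moment about the hinge is M = F × 0.749 = 47.5692 × 0.749 = 35.6293 kN·m.
A normal force at the bottom, 1.4 m from the hinge, must supply this moment: P = 35.6293/1.4 = 25.4495 kN.

P ≈ 25 kN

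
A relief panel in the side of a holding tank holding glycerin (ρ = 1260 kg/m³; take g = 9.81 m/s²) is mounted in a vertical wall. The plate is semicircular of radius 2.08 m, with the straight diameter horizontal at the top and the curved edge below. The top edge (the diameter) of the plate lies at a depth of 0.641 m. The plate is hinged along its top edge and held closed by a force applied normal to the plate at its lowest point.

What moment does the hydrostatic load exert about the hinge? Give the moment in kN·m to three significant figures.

M ≈ 138 kN·m

γ = ρg = 1260 × 9.81 / 1000 = 12.3606 kN/m³.
The centroid of a semicircle lies 4r/(3π) = 0.882779 m from the diameter, here below the top edge, so the centroid depth is h_c = 0.641 + 0.882779 = 1.52378 m.
A = πr²/2 = π × 2.08²/2 = 6.79589 m².
Resultant F = γ·h_c·A = 12.3606 × 1.52378 × 6.79589 = 127.999 kN.
I_c = (π/8 − 8/(9π))·r⁴ = 0.109757 × 2.08⁴ = 2.0544 m⁴.
Centre of pressure: y_p = y_c + I_c/(y_c·A) = 1.52378 + 2.0544/(1.52378 × 6.79589) = 1.52378 + 0.198388 = 1.72217 m along the plane.
The resultant acts 0.882779 + 0.198388 = 1.08117 m (along the plate) below the hinge at the top edge, so the moment about the hinge is M = F × 1.08117 = 127.999 × 1.08117 = 138.389 kN·m.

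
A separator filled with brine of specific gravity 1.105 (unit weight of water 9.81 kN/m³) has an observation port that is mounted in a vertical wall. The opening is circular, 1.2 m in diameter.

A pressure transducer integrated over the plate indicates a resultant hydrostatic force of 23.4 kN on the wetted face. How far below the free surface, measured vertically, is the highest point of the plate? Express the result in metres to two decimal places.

d_top ≈ 1.31 m

γ = 1.105 × 9.81 = 10.84005 kN/m³.
A = π(0.6)² = 1.13097 m².
From F = γ·h_c·A, the centroid depth is h_c = 23.4/(10.84005 × 1.13097) = 1.90868 m.
The centroid is at the centre, 0.6 m below the top of the plate, so the highest point sits at h_top = 1.90868 − 0.6 = 1.30868 m below the surface.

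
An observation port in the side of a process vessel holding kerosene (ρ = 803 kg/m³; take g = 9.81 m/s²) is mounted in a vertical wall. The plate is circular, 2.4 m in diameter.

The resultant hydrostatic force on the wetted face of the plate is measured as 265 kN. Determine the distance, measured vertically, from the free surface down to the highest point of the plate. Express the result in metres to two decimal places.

γ = ρg = 803 × 9.81 / 1000 = 7.87743 kN/m³.
A = π(1.2)² = 4.52389 m².
From F = γ·h_c·A, the centroid depth is h_c = 265/(7.87743 × 4.52389) = 7.43617 m.
The centroid is at the centre, 1.2 m below the top of the plate, so the highest point sits at h_top = 7.43617 − 1.2 = 6.23617 m below the surface.

d_top ≈ 6.24 m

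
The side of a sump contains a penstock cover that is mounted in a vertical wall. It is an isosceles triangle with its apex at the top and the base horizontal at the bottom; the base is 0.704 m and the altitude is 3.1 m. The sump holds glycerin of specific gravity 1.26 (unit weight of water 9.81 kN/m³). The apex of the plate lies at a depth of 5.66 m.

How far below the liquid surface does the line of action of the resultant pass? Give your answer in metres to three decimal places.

γ = 1.26 × 9.81 = 12.3606 kN/m³.
With the apex up, the centroid sits 2h/3 = 2 × 3.1/3 = 2.06667 m below the apex, so the centroid depth is h_c = 5.66 + 2.06667 = 7.72667 m.
A = ½ × 0.704 × 3.1 = 1.0912 m².
Resultant F = γ·h_c·A = 12.3606 × 7.72667 × 1.0912 = 104.216 kN.
I_c = b·h³/36 = 0.704 × 3.1³/36 = 0.58258 m⁴.
Centre of pressure: y_p = y_c + I_c/(y_c·A) = 7.72667 + 0.58258/(7.72667 × 1.0912) = 7.72667 + 0.0690969 = 7.79577 m along the plane.

h_p = 7.796 m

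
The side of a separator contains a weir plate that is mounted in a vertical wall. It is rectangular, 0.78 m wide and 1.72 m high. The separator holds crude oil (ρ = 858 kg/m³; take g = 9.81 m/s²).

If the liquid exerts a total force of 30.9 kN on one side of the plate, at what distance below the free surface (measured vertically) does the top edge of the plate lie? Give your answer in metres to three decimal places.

γ = ρg = 858 × 9.81 / 1000 = 8.41698 kN/m³.
A = 0.78 × 1.72 = 1.3416 m².
From F = γ·h_c·A, the centroid depth is h_c = 30.9/(8.41698 × 1.3416) = 2.7364 m.
The centroid lies 1.72/2 = 0.86 m below the top edge, so the top edge sits at h_top = 2.7364 − 0.86 = 1.8764 m below the surface.

d_top ≈ 1.876 m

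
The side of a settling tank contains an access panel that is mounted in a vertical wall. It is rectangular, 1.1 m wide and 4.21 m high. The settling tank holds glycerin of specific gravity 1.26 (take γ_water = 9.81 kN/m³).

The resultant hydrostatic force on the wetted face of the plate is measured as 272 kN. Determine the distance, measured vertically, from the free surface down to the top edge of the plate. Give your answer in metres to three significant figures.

d_top ≈ 2.65 m

γ = 1.26 × 9.81 = 12.3606 kN/m³.
A = 1.1 × 4.21 = 4.631 m².
From F = γ·h_c·A, the centroid depth is h_c = 272/(12.3606 × 4.631) = 4.75176 m.
The centroid lies 4.21/2 = 2.105 m below the top edge, so the top edge sits at h_top = 4.75176 − 2.105 = 2.64676 m below the surface.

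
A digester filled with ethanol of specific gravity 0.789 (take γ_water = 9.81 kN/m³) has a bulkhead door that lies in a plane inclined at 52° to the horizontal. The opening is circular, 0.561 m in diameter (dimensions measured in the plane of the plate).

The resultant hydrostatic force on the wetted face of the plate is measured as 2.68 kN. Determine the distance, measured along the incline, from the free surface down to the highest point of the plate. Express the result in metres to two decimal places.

y_top ≈ 1.50 m

γ = 0.789 × 9.81 = 7.74009 kN/m³.
A = π(0.2805)² = 0.247181 m².
From F = γ·h_c·A, the centroid depth is h_c = 2.68/(7.74009 × 0.247181) = 1.40079 m.
Let θ = 52° be the plate's angle to the horizontal; measure y along the incline from where the plane meets the free surface. Vertical depth h = y·sinθ with sinθ = 0.788011.
Along the incline, y_c = h_c/sinθ = 1.40079/0.788011 = 1.77763 m.
The centroid is at the centre, 0.2805 m below the top of the plate, so the highest point sits at y_top = 1.77763 − 0.2805 = 1.49713 m along the incline.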